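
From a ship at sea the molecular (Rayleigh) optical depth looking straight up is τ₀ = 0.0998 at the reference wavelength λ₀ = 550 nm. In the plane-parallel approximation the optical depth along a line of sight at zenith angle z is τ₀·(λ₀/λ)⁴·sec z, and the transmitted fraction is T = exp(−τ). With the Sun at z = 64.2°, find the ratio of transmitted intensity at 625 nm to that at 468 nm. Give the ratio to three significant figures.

Airmass: sec 64.2° = 2.2976.
τ(625 nm) = 0.0998 × (550/625)⁴ × 2.2976 = 0.0998 × 0.5997 × 2.2976 = 0.1375.
τ(468 nm) = 0.0998 × (550/468)⁴ × 2.2976 = 0.0998 × 1.9075 × 2.2976 = 0.4374.
T(625)/T(468) = exp(τ_B − τ_A) = exp(0.2999) = 1.3497.

1.35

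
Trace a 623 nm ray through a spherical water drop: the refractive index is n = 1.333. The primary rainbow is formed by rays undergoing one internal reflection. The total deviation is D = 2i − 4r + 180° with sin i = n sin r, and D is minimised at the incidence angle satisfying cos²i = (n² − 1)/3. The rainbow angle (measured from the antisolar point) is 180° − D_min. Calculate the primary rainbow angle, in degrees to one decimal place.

cos²i = (1.77689 − 1)/3 = 0.25896; i = arccos(0.50888) = 59.410°.
sin r = sin 59.410°/1.333 = 0.64579; r = 40.225°.
D_min = 2·59.410° − 4·40.225° + 180° = 137.922°.
Rainbow angle = 180° − D_min = 42.078°.

42.1°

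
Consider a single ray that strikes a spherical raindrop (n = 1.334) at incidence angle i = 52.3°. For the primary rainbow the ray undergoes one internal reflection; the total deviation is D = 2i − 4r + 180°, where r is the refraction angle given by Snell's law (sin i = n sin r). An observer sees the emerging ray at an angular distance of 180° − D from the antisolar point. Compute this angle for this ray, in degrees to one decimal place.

sin r = sin 52.3° / 1.334 = 0.7912/1.334 = 0.5931; r = 36.38°.
D = 2·52.3° − 4·36.38° + 180° = 104.60° − 145.52° + 180° = 139.08°.
Angle from antisolar point = 180° − D = 40.92°.

40.9°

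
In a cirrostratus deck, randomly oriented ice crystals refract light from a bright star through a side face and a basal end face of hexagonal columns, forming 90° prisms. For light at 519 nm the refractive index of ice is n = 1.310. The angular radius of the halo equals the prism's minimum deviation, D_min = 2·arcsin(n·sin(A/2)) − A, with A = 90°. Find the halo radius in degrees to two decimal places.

45.73°

n·sin(A/2) = 1.310 × sin 45° = 1.310 × 0.7071 = 0.9263.
D_min = 2·arcsin(0.9263) − 90° = 2 × 67.867° − 90° = 45.733°.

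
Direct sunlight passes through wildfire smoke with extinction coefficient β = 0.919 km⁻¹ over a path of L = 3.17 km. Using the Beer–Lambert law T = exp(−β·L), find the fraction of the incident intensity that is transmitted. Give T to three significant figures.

τ = β·L = 0.919 × 3.17 = 2.9132.
T = exp(−2.9132) = 0.0543.

0.0543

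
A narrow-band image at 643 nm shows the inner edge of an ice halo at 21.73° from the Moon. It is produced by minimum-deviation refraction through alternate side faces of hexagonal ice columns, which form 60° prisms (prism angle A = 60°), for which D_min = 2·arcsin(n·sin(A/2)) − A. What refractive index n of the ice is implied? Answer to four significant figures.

Rearranging: n = sin((D_min + A)/2) / sin(A/2).
(D_min + A)/2 = (21.73° + 60°)/2 = 40.865°.
n = sin 40.865° / sin 30° = 0.6543 / 0.5000 = 1.3086.

1.309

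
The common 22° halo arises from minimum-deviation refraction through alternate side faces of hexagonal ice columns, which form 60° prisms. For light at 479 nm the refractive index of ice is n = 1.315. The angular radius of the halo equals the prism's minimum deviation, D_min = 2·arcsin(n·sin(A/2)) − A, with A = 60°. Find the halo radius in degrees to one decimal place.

n·sin(A/2) = 1.315 × sin 30° = 1.315 × 0.5000 = 0.6575.
D_min = 2·arcsin(0.6575) − 60° = 2 × 41.109° − 60° = 22.219°.

22.2°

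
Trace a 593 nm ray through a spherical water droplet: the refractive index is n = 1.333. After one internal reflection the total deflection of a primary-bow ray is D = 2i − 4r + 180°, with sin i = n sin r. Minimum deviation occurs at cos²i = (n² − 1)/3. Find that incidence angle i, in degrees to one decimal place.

cos²i = (1.333² − 1)/3 = (1.77689 − 1)/3 = 0.25896.
cos i = 0.50888, so i = 59.410°.

59.4°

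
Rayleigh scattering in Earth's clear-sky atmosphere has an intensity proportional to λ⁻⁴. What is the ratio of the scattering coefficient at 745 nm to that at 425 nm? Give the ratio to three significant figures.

0.106

Rayleigh scattering ∝ λ⁻⁴, so the ratio of coefficients is the inverse fourth power of the wavelength ratio.
σ(745)/σ(425) = (425/745)⁴ = (0.5705)⁴ = 0.1059.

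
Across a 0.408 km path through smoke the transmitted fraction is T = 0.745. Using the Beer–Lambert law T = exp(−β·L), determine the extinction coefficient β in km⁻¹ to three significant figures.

Beer–Lambert: T = exp(−βL) ⇒ β = −ln(T)/L = −ln(0.745)/0.408 = 0.2944/0.408 = 0.7215 km⁻¹.

0.721 km⁻¹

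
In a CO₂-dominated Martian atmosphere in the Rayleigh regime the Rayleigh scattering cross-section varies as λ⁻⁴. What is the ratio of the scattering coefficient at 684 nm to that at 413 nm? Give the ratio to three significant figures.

0.133

Rayleigh scattering ∝ λ⁻⁴, so the ratio of coefficients is the inverse fourth power of the wavelength ratio.
σ(684)/σ(413) = (413/684)⁴ = (0.6038)⁴ = 0.1329.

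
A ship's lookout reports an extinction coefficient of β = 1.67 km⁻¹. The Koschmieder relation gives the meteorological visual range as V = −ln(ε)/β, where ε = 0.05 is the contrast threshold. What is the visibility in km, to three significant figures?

1.79 km

V = −ln(0.05) / 1.67 = 2.996 / 1.67 = 1.7939 km.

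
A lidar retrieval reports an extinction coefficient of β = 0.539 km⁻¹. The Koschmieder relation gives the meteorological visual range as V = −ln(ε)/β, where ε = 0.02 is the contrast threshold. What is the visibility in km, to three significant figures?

V = −ln(0.02) / 0.539 = 3.912 / 0.539 = 7.2579 km.

7.26 km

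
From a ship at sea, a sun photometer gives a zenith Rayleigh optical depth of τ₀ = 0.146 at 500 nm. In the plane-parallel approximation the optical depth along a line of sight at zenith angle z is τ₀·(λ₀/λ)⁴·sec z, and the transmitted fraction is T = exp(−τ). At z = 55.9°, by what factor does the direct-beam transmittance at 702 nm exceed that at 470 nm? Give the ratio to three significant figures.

Airmass: sec 55.9° = 1.7837.
τ(702 nm) = 0.146 × (500/702)⁴ × 1.7837 = 0.146 × 0.2574 × 1.7837 = 0.0670.
τ(470 nm) = 0.146 × (500/470)⁴ × 1.7837 = 0.146 × 1.2808 × 1.7837 = 0.3335.
T(702)/T(470) = exp(τ_B − τ_A) = exp(0.2665) = 1.3054.

1.31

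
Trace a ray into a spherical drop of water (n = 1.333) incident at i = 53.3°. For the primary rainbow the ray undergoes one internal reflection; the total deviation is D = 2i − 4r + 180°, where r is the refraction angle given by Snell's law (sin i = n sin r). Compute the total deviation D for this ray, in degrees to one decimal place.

sin r = sin 53.3° / 1.333 = 0.8018/1.333 = 0.6015; r = 36.98°.
D = 2·53.3° − 4·36.98° + 180° = 106.60° − 147.90° + 180° = 138.70°.

138.7°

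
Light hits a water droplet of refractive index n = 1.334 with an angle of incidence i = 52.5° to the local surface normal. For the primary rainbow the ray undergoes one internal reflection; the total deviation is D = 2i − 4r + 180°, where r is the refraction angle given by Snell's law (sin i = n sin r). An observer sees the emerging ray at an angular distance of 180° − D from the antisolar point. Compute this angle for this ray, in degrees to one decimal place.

41.0°

sin r = sin 52.5° / 1.334 = 0.7934/1.334 = 0.5947; r = 36.49°.
D = 2·52.5° − 4·36.49° + 180° = 105.00° − 145.97° + 180° = 139.03°.
Angle from antisolar point = 180° − D = 40.97°.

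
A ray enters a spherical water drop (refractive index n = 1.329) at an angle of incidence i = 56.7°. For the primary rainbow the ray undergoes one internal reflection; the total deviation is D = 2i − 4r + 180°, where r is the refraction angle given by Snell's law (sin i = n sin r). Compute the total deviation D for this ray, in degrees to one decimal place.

sin r = sin 56.7° / 1.329 = 0.8358/1.329 = 0.6289; r = 38.97°.
D = 2·56.7° − 4·38.97° + 180° = 113.40° − 155.88° + 180° = 137.52°.

137.5°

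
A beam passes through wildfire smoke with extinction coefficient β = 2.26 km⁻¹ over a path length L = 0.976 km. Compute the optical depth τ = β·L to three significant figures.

τ = β·L = 2.26 × 0.976 = 2.2058.

2.21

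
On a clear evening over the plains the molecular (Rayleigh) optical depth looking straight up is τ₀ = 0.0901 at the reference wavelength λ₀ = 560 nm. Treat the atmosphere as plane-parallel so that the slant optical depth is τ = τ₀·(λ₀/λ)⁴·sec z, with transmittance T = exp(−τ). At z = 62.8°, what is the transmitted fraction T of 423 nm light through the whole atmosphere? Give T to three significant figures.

0.546

sec 62.8° = 2.1877.
τ = 0.0901 × (560/423)⁴ × 2.1877 = 0.0901 × 3.0718 × 2.1877 = 0.6055.
T = exp(−0.6055) = 0.5458.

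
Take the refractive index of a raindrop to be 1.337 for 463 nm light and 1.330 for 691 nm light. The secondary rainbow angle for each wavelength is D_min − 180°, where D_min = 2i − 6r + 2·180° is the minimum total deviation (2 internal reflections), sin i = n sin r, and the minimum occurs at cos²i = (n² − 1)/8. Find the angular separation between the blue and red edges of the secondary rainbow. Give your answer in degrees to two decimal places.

1.83°

At 463 nm (n = 1.337): cos²i = 0.09845 → i = 71.714°, r = 45.249°, D_min = 231.934°, rainbow angle = 51.934°.
At 691 nm (n = 1.330): cos²i = 0.09611 → i = 71.940°, r = 45.630°, D_min = 230.101°, rainbow angle = 50.101°.
Angular width = |51.934° − 50.101°| = 1.832°.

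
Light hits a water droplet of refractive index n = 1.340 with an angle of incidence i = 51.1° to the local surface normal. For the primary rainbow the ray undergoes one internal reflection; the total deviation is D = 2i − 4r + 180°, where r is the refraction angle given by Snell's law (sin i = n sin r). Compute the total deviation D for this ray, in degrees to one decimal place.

140.2°

sin r = sin 51.1° / 1.340 = 0.7782/1.340 = 0.5808; r = 35.51°.
D = 2·51.1° − 4·35.51° + 180° = 102.20° − 142.02° + 180° = 140.18°.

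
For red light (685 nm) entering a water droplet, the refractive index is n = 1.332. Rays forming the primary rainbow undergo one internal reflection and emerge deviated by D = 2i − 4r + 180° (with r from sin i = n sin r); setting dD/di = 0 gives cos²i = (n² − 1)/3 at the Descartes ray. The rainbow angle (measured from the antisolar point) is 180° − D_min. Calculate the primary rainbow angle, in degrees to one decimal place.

42.2°

cos²i = (1.77422 − 1)/3 = 0.25807; i = arccos(0.50801) = 59.469°.
sin r = sin 59.469°/1.332 = 0.64666; r = 40.290°.
D_min = 2·59.469° − 4·40.290° + 180° = 137.776°.
Rainbow angle = 180° − D_min = 42.224°.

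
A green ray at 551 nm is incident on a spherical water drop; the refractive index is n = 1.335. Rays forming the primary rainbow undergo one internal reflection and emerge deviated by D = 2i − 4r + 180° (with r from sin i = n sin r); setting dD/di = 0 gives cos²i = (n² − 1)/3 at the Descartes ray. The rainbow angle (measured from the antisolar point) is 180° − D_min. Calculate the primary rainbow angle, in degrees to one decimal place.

41.8°

cos²i = (1.78222 − 1)/3 = 0.26074; i = arccos(0.51063) = 59.294°.
sin r = sin 59.294°/1.335 = 0.64405; r = 40.094°.
D_min = 2·59.294° − 4·40.094° + 180° = 138.212°.
Rainbow angle = 180° − D_min = 41.788°.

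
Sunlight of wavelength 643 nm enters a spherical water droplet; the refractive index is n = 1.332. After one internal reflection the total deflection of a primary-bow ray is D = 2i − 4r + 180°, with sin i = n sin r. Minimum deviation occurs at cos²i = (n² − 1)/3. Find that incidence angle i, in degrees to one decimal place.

59.5°

cos²i = (1.332² − 1)/3 = (1.77422 − 1)/3 = 0.25807.
cos i = 0.50801, so i = 59.469°.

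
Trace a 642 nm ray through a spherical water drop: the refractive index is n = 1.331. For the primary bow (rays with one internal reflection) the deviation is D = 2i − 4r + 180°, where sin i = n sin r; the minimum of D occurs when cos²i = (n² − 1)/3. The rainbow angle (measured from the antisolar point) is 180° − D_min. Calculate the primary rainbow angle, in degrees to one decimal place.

42.4°

cos²i = (1.77156 − 1)/3 = 0.25719; i = arccos(0.50714) = 59.527°.
sin r = sin 59.527°/1.331 = 0.64753; r = 40.356°.
D_min = 2·59.527° − 4·40.356° + 180° = 137.630°.
Rainbow angle = 180° − D_min = 42.370°.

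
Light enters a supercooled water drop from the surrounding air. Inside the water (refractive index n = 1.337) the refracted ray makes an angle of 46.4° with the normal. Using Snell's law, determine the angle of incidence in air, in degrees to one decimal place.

75.5°

Snell: sin θ_i = n · sin θ_r = 1.337 × sin 46.4° = 1.337 × 0.7242 = 0.9682.
θ_i = arcsin(0.9682) = 75.52°.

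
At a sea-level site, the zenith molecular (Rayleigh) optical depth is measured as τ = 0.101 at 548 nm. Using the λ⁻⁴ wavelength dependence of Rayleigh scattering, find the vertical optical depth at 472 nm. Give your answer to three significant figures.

τ(472 nm) = τ(548 nm) × (548/472)⁴ = 0.101 × (1.1610)⁴ = 0.101 × 1.8170 = 0.1835.

0.184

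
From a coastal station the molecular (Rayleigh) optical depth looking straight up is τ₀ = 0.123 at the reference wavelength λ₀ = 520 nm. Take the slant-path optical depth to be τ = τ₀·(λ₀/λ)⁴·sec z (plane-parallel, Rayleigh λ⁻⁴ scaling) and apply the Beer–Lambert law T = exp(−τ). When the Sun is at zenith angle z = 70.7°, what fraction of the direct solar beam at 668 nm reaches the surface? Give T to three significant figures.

sec 70.7° = 3.0256.
τ = 0.123 × (520/668)⁴ × 3.0256 = 0.123 × 0.3672 × 3.0256 = 0.1367.
T = exp(−0.1367) = 0.8723.

0.872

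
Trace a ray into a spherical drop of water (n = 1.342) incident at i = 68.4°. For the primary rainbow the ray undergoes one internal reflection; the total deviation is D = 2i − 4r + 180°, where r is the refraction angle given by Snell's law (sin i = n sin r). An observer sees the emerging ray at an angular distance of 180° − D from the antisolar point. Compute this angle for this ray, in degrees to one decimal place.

sin r = sin 68.4° / 1.342 = 0.9298/1.342 = 0.6928; r = 43.85°.
D = 2·68.4° − 4·43.85° + 180° = 136.80° − 175.42° + 180° = 141.38°.
Angle from antisolar point = 180° − D = 38.62°.

38.6°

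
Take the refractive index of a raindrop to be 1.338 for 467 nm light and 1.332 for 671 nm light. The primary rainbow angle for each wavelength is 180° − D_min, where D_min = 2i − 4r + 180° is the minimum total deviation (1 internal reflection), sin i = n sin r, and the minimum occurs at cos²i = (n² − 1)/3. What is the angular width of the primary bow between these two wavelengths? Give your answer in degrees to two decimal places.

0.87°

At 467 nm (n = 1.338): cos²i = 0.26341 → i = 59.120°, r = 39.899°, D_min = 138.643°, rainbow angle = 41.357°.
At 671 nm (n = 1.332): cos²i = 0.25807 → i = 59.469°, r = 40.290°, D_min = 137.776°, rainbow angle = 42.224°.
Angular width = |41.357° − 42.224°| = 0.867°.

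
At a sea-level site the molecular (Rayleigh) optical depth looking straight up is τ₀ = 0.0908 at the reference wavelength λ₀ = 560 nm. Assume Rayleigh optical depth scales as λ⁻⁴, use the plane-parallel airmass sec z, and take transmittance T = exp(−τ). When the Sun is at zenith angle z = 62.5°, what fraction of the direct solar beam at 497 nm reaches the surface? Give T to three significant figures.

sec 62.5° = 2.1657.
τ = 0.0908 × (560/497)⁴ × 2.1657 = 0.0908 × 1.6119 × 2.1657 = 0.3170.
T = exp(−0.3170) = 0.7284.

0.728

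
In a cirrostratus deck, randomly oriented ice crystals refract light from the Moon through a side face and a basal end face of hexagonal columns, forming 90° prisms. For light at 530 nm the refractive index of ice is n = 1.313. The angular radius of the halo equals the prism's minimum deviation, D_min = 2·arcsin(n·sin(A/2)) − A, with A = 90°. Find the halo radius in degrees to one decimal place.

46.4°

n·sin(A/2) = 1.313 × sin 45° = 1.313 × 0.7071 = 0.9284.
D_min = 2·arcsin(0.9284) − 90° = 2 × 68.192° − 90° = 46.383°.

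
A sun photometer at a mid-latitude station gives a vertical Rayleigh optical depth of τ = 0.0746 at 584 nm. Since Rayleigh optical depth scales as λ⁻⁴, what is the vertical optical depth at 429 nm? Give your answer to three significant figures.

τ(429 nm) = τ(584 nm) × (584/429)⁴ = 0.0746 × (1.3613)⁴ = 0.0746 × 3.4342 = 0.2562.

0.256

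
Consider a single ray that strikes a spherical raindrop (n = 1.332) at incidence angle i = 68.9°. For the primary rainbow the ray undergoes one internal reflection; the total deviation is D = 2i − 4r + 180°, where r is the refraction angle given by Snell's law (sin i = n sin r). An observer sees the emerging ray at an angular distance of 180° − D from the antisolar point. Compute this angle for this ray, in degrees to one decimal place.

40.0°

sin r = sin 68.9° / 1.332 = 0.9330/1.332 = 0.7004; r = 44.46°.
D = 2·68.9° − 4·44.46° + 180° = 137.80° − 177.84° + 180° = 139.96°.
Angle from antisolar point = 180° − D = 40.04°.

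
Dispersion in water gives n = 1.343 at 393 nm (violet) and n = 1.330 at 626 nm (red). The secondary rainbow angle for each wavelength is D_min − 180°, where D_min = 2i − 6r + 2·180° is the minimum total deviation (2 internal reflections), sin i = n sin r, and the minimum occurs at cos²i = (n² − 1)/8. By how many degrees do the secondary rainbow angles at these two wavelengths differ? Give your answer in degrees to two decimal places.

At 393 nm (n = 1.343): cos²i = 0.10046 → i = 71.522°, r = 44.928°, D_min = 233.478°, rainbow angle = 53.478°.
At 626 nm (n = 1.330): cos²i = 0.09611 → i = 71.940°, r = 45.630°, D_min = 230.101°, rainbow angle = 50.101°.
Angular width = |53.478° − 50.101°| = 3.377°.

3.38°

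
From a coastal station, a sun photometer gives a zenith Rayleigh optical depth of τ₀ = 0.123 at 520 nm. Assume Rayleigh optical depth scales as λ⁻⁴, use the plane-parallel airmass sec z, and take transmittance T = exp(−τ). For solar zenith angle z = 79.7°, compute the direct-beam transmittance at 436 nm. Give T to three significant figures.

0.249

sec 79.7° = 5.5928.
τ = 0.123 × (520/436)⁴ × 5.5928 = 0.123 × 2.0233 × 5.5928 = 1.3919.
T = exp(−1.3919) = 0.2486.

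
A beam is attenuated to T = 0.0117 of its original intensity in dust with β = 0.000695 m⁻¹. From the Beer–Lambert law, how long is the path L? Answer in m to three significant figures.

6400 m

Beer–Lambert: T = exp(−βL) ⇒ L = −ln(T)/β = −ln(0.0117)/0.000695 = 4.4482/0.000695 = 6400 m.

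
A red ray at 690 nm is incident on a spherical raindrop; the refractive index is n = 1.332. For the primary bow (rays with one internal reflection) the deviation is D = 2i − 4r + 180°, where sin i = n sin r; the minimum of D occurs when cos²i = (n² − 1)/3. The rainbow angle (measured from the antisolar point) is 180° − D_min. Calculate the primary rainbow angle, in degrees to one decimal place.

42.2°

cos²i = (1.77422 − 1)/3 = 0.25807; i = arccos(0.50801) = 59.469°.
sin r = sin 59.469°/1.332 = 0.64666; r = 40.290°.
D_min = 2·59.469° − 4·40.290° + 180° = 137.776°.
Rainbow angle = 180° − D_min = 42.224°.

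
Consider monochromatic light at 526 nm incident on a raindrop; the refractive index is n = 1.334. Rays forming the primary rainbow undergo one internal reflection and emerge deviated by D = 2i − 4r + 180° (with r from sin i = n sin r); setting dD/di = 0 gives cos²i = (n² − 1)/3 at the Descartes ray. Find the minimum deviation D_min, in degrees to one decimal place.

138.1°

cos²i = (1.77956 − 1)/3 = 0.25985; i = arccos(0.50976) = 59.352°.
sin r = sin 59.352°/1.334 = 0.64492; r = 40.159°.
D_min = 2·59.352° − 4·40.159° + 180° = 138.067°.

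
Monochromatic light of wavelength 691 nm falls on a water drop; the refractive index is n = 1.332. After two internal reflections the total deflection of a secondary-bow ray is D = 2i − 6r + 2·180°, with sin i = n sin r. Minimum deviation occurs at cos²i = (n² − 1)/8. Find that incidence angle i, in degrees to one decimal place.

71.9°

cos²i = (1.332² − 1)/8 = (1.77422 − 1)/8 = 0.09678.
cos i = 0.31109, so i = 71.875°.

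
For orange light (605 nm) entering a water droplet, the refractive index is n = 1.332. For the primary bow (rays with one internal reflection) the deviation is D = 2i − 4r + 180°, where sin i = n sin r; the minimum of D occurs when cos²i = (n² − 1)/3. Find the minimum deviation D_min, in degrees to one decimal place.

137.8°

cos²i = (1.77422 − 1)/3 = 0.25807; i = arccos(0.50801) = 59.469°.
sin r = sin 59.469°/1.332 = 0.64666; r = 40.290°.
D_min = 2·59.469° − 4·40.290° + 180° = 137.776°.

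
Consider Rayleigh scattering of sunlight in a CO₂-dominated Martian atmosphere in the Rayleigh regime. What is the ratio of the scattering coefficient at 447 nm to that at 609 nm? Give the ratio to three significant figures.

3.45

Rayleigh scattering ∝ λ⁻⁴, so the ratio of coefficients is the inverse fourth power of the wavelength ratio.
σ(447)/σ(609) = (609/447)⁴ = (1.3624)⁴ = 3.445.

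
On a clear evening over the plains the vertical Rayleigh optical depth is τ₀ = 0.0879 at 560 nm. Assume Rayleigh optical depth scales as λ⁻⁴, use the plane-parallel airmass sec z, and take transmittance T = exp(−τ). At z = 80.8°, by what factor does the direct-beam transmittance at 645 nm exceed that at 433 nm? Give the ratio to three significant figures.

3.41

Airmass: sec 80.8° = 6.2546.
τ(645 nm) = 0.0879 × (560/645)⁴ × 6.2546 = 0.0879 × 0.5682 × 6.2546 = 0.3124.
τ(433 nm) = 0.0879 × (560/433)⁴ × 6.2546 = 0.0879 × 2.7977 × 6.2546 = 1.5381.
T(645)/T(433) = exp(τ_B − τ_A) = exp(1.2257) = 3.4067.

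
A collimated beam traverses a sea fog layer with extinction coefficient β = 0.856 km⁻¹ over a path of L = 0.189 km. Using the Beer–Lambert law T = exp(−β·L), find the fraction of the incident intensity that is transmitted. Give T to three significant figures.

0.851

τ = β·L = 0.856 × 0.189 = 0.1618.
T = exp(−0.1618) = 0.8506.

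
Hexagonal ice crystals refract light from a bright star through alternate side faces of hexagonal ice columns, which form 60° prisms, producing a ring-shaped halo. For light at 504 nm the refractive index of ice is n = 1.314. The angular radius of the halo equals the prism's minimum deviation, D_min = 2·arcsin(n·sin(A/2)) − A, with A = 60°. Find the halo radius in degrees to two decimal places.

22.14°

n·sin(A/2) = 1.314 × sin 30° = 1.314 × 0.5000 = 0.6570.
D_min = 2·arcsin(0.6570) − 60° = 2 × 41.071° − 60° = 22.143°.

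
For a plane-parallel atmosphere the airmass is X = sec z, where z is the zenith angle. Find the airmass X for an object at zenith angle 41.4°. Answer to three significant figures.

1.33

X = sec z = 1/cos 41.4° = 1/0.7501 = 1.3331.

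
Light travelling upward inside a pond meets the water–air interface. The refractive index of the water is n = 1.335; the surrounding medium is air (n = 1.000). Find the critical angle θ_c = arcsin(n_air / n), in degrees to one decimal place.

48.5°

sin θ_c = n_air / n = 1.000 / 1.335 = 0.7491.
θ_c = arcsin(0.7491) = 48.51°.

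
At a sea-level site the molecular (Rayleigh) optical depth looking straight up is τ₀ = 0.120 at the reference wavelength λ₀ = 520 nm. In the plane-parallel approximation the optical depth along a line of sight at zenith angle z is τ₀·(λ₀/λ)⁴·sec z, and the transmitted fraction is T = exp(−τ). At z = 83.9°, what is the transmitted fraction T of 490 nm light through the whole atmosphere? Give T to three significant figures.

0.239

sec 83.9° = 9.4105.
τ = 0.120 × (520/490)⁴ × 9.4105 = 0.120 × 1.2683 × 9.4105 = 1.4323.
T = exp(−1.4323) = 0.2388.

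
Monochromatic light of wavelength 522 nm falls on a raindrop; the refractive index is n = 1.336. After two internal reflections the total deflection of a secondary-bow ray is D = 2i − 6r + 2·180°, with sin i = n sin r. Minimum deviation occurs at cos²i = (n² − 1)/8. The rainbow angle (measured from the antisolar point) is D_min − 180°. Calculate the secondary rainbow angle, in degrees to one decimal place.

cos²i = (1.78490 − 1)/8 = 0.09811; i = arccos(0.31323) = 71.746°.
sin r = sin 71.746°/1.336 = 0.71084; r = 45.303°.
D_min = 2·71.746° − 6·45.303° + 360° = 231.674°.
Rainbow angle = D_min − 180° = 51.674°.

51.7°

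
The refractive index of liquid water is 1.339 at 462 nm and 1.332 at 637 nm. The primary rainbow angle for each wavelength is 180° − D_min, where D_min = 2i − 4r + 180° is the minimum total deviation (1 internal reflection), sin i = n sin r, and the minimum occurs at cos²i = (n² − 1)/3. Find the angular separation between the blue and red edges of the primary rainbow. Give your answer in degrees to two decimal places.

1.01°

At 462 nm (n = 1.339): cos²i = 0.26431 → i = 59.062°, r = 39.834°, D_min = 138.786°, rainbow angle = 41.214°.
At 637 nm (n = 1.332): cos²i = 0.25807 → i = 59.469°, r = 40.290°, D_min = 137.776°, rainbow angle = 42.224°.
Angular width = |41.214° − 42.224°| = 1.010°.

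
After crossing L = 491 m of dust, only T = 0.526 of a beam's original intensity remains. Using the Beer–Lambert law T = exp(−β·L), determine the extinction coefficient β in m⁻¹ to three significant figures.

Beer–Lambert: T = exp(−βL) ⇒ β = −ln(T)/L = −ln(0.526)/491 = 0.6425/491 = 0.001308 m⁻¹.

0.00131 m⁻¹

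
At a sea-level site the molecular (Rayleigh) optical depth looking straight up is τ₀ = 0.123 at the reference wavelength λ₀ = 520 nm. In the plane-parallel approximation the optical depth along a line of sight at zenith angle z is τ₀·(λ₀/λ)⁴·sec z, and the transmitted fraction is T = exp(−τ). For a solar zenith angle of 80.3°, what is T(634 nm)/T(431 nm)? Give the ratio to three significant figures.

3.38

Airmass: sec 80.3° = 5.9351.
τ(634 nm) = 0.123 × (520/634)⁴ × 5.9351 = 0.123 × 0.4525 × 5.9351 = 0.3304.
τ(431 nm) = 0.123 × (520/431)⁴ × 5.9351 = 0.123 × 2.1189 × 5.9351 = 1.5468.
T(634)/T(431) = exp(τ_B − τ_A) = exp(1.2164) = 3.3752.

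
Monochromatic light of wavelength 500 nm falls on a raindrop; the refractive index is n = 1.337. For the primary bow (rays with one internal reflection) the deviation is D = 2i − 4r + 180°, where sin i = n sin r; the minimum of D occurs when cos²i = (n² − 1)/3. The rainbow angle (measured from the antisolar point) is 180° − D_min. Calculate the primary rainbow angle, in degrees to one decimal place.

cos²i = (1.78757 − 1)/3 = 0.26252; i = arccos(0.51237) = 59.178°.
sin r = sin 59.178°/1.337 = 0.64231; r = 39.964°.
D_min = 2·59.178° − 4·39.964° + 180° = 138.500°.
Rainbow angle = 180° − D_min = 41.500°.

41.5°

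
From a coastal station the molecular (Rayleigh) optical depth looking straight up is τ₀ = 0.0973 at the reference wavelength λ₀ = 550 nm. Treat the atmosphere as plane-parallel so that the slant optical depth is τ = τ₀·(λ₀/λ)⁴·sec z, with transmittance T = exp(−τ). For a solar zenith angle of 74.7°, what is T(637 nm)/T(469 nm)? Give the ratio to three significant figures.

Airmass: sec 74.7° = 3.7897.
τ(637 nm) = 0.0973 × (550/637)⁴ × 3.7897 = 0.0973 × 0.5558 × 3.7897 = 0.2049.
τ(469 nm) = 0.0973 × (550/469)⁴ × 3.7897 = 0.0973 × 1.8913 × 3.7897 = 0.6974.
T(637)/T(469) = exp(τ_B − τ_A) = exp(0.4925) = 1.6363.

1.64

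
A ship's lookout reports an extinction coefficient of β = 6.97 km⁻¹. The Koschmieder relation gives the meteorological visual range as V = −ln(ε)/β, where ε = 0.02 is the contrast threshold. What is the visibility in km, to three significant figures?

V = −ln(0.02) / 6.97 = 3.912 / 6.97 = 0.5613 km.

0.561 km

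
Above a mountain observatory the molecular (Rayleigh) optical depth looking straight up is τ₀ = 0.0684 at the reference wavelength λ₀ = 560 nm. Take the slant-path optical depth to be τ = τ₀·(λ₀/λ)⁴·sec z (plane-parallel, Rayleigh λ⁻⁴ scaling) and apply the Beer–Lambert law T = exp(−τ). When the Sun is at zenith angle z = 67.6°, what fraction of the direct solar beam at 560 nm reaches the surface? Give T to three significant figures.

sec 67.6° = 2.6242.
τ = 0.0684 × (560/560)⁴ × 2.6242 = 0.0684 × 1.0000 × 2.6242 = 0.1795.
T = exp(−0.1795) = 0.8357.

0.836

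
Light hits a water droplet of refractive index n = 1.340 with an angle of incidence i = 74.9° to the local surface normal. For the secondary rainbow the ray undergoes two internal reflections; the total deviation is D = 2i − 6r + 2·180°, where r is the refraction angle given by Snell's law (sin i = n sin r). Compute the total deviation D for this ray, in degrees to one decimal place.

sin r = sin 74.9° / 1.340 = 0.9655/1.340 = 0.7205; r = 46.10°.
D = 2·74.9° − 6·46.10° + 2·180° = 149.80° − 276.58° + 360° = 233.22°.

233.2°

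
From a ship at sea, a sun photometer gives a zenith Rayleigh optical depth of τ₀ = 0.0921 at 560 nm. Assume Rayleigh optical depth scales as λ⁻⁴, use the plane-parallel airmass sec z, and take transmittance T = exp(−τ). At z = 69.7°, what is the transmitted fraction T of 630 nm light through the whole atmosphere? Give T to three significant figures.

sec 69.7° = 2.8824.
τ = 0.0921 × (560/630)⁴ × 2.8824 = 0.0921 × 0.6243 × 2.8824 = 0.1657.
T = exp(−0.1657) = 0.8473.

0.847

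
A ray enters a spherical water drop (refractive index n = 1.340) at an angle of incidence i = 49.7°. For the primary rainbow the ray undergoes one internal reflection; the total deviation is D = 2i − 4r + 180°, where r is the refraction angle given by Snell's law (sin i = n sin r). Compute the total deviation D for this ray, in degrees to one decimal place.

140.6°

sin r = sin 49.7° / 1.340 = 0.7627/1.340 = 0.5692; r = 34.69°.
D = 2·49.7° − 4·34.69° + 180° = 99.40° − 138.77° + 180° = 140.63°.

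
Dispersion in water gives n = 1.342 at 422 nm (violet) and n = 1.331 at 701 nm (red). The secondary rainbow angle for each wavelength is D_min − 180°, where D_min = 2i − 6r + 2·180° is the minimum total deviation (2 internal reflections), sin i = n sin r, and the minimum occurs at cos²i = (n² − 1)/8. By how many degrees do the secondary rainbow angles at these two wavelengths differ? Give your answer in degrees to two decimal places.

At 422 nm (n = 1.342): cos²i = 0.10012 → i = 71.554°, r = 44.981°, D_min = 233.222°, rainbow angle = 53.222°.
At 701 nm (n = 1.331): cos²i = 0.09645 → i = 71.907°, r = 45.575°, D_min = 230.365°, rainbow angle = 50.365°.
Angular width = |53.222° − 50.365°| = 2.857°.

2.86°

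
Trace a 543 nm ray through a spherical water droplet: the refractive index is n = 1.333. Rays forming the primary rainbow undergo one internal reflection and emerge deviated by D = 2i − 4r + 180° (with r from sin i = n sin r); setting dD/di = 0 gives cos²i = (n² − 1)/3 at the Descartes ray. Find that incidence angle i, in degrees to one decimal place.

cos²i = (1.333² − 1)/3 = (1.77689 − 1)/3 = 0.25896.
cos i = 0.50888, so i = 59.410°.

59.4°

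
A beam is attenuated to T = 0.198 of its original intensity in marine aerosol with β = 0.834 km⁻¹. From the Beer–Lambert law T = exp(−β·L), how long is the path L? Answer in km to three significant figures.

1.94 km

Beer–Lambert: T = exp(−βL) ⇒ L = −ln(T)/β = −ln(0.198)/0.834 = 1.6195/0.834 = 1.942 km.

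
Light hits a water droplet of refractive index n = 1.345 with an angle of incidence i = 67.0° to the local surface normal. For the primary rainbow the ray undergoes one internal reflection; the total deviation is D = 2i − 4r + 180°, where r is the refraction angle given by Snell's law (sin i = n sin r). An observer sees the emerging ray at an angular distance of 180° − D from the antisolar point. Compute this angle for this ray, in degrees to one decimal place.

sin r = sin 67.0° / 1.345 = 0.9205/1.345 = 0.6844; r = 43.19°.
D = 2·67.0° − 4·43.19° + 180° = 134.00° − 172.75° + 180° = 141.25°.
Angle from antisolar point = 180° − D = 38.75°.

38.8°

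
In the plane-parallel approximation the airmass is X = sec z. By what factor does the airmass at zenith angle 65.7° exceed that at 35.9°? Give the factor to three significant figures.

1.97

X(65.7°)/X(35.9°) = sec 65.7° / sec 35.9° = cos 35.9° / cos 65.7° = 0.8100/0.4115 = 1.9684.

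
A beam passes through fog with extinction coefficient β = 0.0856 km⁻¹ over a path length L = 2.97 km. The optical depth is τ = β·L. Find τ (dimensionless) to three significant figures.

0.254

τ = β·L = 0.0856 × 2.97 = 0.2542.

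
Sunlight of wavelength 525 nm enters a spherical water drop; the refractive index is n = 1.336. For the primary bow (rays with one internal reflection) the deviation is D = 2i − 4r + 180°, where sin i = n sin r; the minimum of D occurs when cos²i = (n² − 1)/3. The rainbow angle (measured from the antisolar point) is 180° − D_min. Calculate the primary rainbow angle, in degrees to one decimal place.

cos²i = (1.78490 − 1)/3 = 0.26163; i = arccos(0.51150) = 59.236°.
sin r = sin 59.236°/1.336 = 0.64318; r = 40.029°.
D_min = 2·59.236° − 4·40.029° + 180° = 138.356°.
Rainbow angle = 180° − D_min = 41.644°.

41.6°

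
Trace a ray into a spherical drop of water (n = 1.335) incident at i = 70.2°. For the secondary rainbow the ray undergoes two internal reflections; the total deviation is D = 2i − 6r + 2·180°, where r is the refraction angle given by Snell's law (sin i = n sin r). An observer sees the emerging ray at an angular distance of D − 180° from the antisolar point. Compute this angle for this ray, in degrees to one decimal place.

sin r = sin 70.2° / 1.335 = 0.9409/1.335 = 0.7048; r = 44.81°.
D = 2·70.2° − 6·44.81° + 2·180° = 140.40° − 268.87° + 360° = 231.53°.
Angle from antisolar point = D − 180° = 51.53°.

51.5°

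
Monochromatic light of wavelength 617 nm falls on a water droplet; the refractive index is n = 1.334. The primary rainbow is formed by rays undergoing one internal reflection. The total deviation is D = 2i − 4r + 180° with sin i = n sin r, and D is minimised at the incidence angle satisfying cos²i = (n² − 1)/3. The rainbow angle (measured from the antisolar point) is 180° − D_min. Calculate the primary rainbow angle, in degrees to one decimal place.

41.9°

cos²i = (1.77956 − 1)/3 = 0.25985; i = arccos(0.50976) = 59.352°.
sin r = sin 59.352°/1.334 = 0.64492; r = 40.159°.
D_min = 2·59.352° − 4·40.159° + 180° = 138.067°.
Rainbow angle = 180° − D_min = 41.933°.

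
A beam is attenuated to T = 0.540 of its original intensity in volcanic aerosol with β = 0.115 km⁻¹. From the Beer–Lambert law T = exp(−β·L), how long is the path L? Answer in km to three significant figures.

Beer–Lambert: T = exp(−βL) ⇒ L = −ln(T)/β = −ln(0.540)/0.115 = 0.6162/0.115 = 5.358 km.

5.36 km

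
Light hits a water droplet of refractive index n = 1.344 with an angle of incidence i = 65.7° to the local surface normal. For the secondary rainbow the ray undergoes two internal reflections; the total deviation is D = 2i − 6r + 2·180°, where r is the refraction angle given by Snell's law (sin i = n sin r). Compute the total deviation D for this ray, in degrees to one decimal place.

235.2°

sin r = sin 65.7° / 1.344 = 0.9114/1.344 = 0.6781; r = 42.70°.
D = 2·65.7° − 6·42.70° + 2·180° = 131.40° − 256.18° + 360° = 235.22°.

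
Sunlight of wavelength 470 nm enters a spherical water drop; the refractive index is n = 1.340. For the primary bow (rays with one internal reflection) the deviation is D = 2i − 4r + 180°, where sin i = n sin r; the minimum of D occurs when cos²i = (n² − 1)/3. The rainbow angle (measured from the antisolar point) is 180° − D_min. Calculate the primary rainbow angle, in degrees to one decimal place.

41.1°

cos²i = (1.79560 − 1)/3 = 0.26520; i = arccos(0.51498) = 59.004°.
sin r = sin 59.004°/1.340 = 0.63971; r = 39.770°.
D_min = 2·59.004° − 4·39.770° + 180° = 138.929°.
Rainbow angle = 180° − D_min = 41.071°.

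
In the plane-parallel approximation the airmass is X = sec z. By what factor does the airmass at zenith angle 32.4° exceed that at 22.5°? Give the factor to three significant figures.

X(32.4°)/X(22.5°) = sec 32.4° / sec 22.5° = cos 22.5° / cos 32.4° = 0.9239/0.8443 = 1.0942.

1.09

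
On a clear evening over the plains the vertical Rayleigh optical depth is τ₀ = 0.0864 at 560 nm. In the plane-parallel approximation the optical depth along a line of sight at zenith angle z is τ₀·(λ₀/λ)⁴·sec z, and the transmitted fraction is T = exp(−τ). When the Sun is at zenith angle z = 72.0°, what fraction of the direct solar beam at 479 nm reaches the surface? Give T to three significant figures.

0.593

sec 72.0° = 3.2361.
τ = 0.0864 × (560/479)⁴ × 3.2361 = 0.0864 × 1.8681 × 3.2361 = 0.5223.
T = exp(−0.5223) = 0.5931.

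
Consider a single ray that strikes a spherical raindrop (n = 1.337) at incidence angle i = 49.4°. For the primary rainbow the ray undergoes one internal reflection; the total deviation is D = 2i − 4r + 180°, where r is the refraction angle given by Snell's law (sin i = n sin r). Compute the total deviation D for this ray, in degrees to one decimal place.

140.4°

sin r = sin 49.4° / 1.337 = 0.7593/1.337 = 0.5679; r = 34.60°.
D = 2·49.4° − 4·34.60° + 180° = 98.80° − 138.41° + 180° = 140.39°.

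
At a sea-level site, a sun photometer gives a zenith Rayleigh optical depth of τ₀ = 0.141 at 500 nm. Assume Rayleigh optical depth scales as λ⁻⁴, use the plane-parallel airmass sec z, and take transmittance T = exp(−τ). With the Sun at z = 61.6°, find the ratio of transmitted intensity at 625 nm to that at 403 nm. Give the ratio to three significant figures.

Airmass: sec 61.6° = 2.1025.
τ(625 nm) = 0.141 × (500/625)⁴ × 2.1025 = 0.141 × 0.4096 × 2.1025 = 0.1214.
τ(403 nm) = 0.141 × (500/403)⁴ × 2.1025 = 0.141 × 2.3695 × 2.1025 = 0.7024.
T(625)/T(403) = exp(τ_B − τ_A) = exp(0.5810) = 1.7879.

1.79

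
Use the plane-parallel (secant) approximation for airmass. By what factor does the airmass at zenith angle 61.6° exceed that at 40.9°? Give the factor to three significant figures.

X(61.6°)/X(40.9°) = sec 61.6° / sec 40.9° = cos 40.9° / cos 61.6° = 0.7559/0.4756 = 1.5892.

1.59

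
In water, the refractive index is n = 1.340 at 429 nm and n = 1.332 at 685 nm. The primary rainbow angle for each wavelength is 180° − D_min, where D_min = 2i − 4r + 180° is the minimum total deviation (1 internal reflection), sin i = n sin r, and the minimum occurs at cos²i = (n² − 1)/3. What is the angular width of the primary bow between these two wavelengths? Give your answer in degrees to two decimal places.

1.15°

At 429 nm (n = 1.340): cos²i = 0.26520 → i = 59.004°, r = 39.770°, D_min = 138.929°, rainbow angle = 41.071°.
At 685 nm (n = 1.332): cos²i = 0.25807 → i = 59.469°, r = 40.290°, D_min = 137.776°, rainbow angle = 42.224°.
Angular width = |41.071° − 42.224°| = 1.153°.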